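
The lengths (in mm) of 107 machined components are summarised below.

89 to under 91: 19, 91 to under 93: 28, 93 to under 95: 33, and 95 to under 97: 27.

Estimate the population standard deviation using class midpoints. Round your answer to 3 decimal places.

Midpoints: 90, 92, 94, 96
n = 107, Σfm = 9980, mean = 93.2710
Σfm² = 931312
Σf(m − x̄)² = Σfm² − (Σfm)²/n = 931312 − 9980²/107 = 467.1402
Population variance = 467.1402 / 107 = 4.3658
Standard deviation = √4.3658 = 2.0894

2.089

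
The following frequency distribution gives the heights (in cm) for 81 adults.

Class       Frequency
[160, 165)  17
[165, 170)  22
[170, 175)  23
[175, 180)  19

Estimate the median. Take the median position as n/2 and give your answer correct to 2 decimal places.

170.33

Cumulative frequencies: 17, 39, 62, 81
n = 81; position = n/2 = 40.5.
This falls in the class [170, 175): L = 170, F = 39, f = 23, h = 5.
Median ≈ 170 + ((40.5 − 39) / 23) × 5 = 170.3261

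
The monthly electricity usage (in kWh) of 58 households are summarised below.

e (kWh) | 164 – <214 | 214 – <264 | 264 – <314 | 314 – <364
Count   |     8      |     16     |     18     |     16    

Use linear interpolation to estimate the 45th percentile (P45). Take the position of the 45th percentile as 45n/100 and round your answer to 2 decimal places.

269.83

Cumulative frequencies: 8, 24, 42, 58
n = 58; position = 45n/100 = 26.1.
This falls in the class 264 – <314: L = 264, F = 24, f = 18, h = 50.
45th percentile ≈ 264 + ((26.1 − 24) / 18) × 50 = 269.8333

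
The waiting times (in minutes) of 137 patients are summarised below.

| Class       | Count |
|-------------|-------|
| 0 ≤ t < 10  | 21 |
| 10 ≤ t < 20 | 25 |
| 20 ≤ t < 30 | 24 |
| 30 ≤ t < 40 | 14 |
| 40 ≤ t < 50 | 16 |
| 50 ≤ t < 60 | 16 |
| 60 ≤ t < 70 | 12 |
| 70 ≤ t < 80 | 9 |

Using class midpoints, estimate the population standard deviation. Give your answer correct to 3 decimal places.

21.662

Midpoints: 5, 15, 25, 35, 45, 55, 65, 75
n = 137, Σfm = 4625, mean = 33.7591
Σfm² = 220425
Σf(m − x̄)² = Σfm² − (Σfm)²/n = 220425 − 4625²/137 = 64289.0511
Population variance = 64289.0511 / 137 = 469.2631
Standard deviation = √469.2631 = 21.6625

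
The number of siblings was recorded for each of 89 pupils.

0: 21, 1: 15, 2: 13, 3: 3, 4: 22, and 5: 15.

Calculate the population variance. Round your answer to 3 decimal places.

3.497

Values: 0, 1, 2, 3, 4, 5
n = 89, Σfx = 213, mean = 2.3933
Σfx² = 821
Σf(x − x̄)² = Σfx² − (Σfx)²/n = 821 − 213²/89 = 311.2360
Population variance = 311.2360 / 89 = 3.4970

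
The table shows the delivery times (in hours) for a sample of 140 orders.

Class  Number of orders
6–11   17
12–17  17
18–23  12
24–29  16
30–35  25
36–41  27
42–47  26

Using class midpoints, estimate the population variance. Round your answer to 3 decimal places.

147.673

Midpoints: 8.5, 14.5, 20.5, 26.5, 32.5, 38.5, 44.5
n = 140, Σfm = 4070, mean = 29.0714
Σfm² = 138995
Σf(m − x̄)² = Σfm² − (Σfm)²/n = 138995 − 4070²/140 = 20674.2857
Population variance = 20674.2857 / 140 = 147.6735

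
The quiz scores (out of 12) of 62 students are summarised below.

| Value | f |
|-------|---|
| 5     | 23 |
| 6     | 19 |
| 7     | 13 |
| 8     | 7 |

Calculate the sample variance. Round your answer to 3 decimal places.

1.045

Values: 5, 6, 7, 8
n = 62, Σfx = 376, mean = 6.0645
Σfx² = 2344
Σf(x − x̄)² = Σfx² − (Σfx)²/n = 2344 − 376²/62 = 63.7419
Sample variance = 63.7419 / 61 = 1.0449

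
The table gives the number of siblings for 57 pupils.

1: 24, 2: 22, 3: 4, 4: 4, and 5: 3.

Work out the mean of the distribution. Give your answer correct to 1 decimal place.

Values: 1, 2, 3, 4, 5
Σfx = 24×1 + 22×2 + 4×3 + 4×4 + 3×5 = 111
n = Σf = 57
Mean = 111 / 57 = 1.9474

1.9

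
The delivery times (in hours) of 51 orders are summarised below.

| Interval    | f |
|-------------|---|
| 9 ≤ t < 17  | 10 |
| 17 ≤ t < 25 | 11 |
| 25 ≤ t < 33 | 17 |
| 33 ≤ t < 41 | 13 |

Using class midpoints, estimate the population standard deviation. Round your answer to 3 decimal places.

Midpoints: 13, 21, 29, 37
n = 51, Σfm = 1335, mean = 26.1765
Σfm² = 38635
Σf(m − x̄)² = Σfm² − (Σfm)²/n = 38635 − 1335²/51 = 3689.4118
Population variance = 3689.4118 / 51 = 72.3414
Standard deviation = √72.3414 = 8.5054

8.505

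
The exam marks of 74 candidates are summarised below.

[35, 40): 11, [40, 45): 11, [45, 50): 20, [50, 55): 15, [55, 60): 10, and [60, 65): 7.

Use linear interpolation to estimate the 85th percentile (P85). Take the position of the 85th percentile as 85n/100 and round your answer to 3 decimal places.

Cumulative frequencies: 11, 22, 42, 57, 67, 74
n = 74; position = 85n/100 = 62.9.
This falls in the class [55, 60): L = 55, F = 57, f = 10, h = 5.
85th percentile ≈ 55 + ((62.9 − 57) / 10) × 5 = 57.9500

57.950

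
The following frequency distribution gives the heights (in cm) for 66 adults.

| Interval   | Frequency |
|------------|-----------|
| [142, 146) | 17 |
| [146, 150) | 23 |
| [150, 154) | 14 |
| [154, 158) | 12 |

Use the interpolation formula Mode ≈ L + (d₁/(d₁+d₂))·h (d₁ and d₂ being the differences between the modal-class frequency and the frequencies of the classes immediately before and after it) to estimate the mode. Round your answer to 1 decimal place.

Modal class: [146, 150) (highest frequency 23).
d₁ = 23 − 17 = 6, d₂ = 23 − 14 = 9
Mode ≈ 146 + (6/(6+9)) × 4 = 146 + 1.6000 = 147.6000

147.6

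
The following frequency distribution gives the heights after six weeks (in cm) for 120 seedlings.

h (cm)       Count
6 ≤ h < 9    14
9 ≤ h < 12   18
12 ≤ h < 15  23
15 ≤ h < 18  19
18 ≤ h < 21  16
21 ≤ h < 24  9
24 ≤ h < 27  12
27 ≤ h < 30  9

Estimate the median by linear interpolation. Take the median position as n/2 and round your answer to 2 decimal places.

15.79

Cumulative frequencies: 14, 32, 55, 74, 90, 99, 111, 120
n = 120; position = n/2 = 60.
This falls in the class 15 ≤ h < 18: L = 15, F = 55, f = 19, h = 3.
Median ≈ 15 + ((60 − 55) / 19) × 3 = 15.7895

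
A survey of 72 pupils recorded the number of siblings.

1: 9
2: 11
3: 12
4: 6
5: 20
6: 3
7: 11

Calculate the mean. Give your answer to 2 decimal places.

Values: 1, 2, 3, 4, 5, 6, 7
Σfx = 9×1 + 11×2 + 12×3 + 6×4 + 20×5 + 3×6 + 11×7 = 286
n = Σf = 72
Mean = 286 / 72 = 3.9722

3.97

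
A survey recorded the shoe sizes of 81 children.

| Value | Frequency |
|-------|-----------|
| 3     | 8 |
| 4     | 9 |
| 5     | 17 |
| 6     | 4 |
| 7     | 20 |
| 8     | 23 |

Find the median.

7

Cumulative frequencies: 8, 17, 34, 38, 58, 81
n = 81, so the median is the value in position (n+1)/2 = 41.
Position 41 falls at value 7.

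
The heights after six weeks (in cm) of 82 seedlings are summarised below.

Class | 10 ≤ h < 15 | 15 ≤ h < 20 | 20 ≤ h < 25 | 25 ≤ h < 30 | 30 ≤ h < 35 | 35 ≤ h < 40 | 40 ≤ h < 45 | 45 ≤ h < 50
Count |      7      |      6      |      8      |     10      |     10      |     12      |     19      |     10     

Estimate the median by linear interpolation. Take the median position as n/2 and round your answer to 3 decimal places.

35.000

Cumulative frequencies: 7, 13, 21, 31, 41, 53, 72, 82
n = 82; position = n/2 = 41.
This falls in the class 30 ≤ h < 35: L = 30, F = 31, f = 10, h = 5.
Median ≈ 30 + ((41 − 31) / 10) × 5 = 35.0000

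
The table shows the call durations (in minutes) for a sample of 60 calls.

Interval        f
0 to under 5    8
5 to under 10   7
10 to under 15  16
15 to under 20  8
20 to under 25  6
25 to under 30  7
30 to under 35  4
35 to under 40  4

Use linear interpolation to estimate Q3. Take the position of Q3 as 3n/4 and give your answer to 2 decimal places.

Cumulative frequencies: 8, 15, 31, 39, 45, 52, 56, 60
n = 60; position = 3n/4 = 45.
This falls in the class 20 to under 25: L = 20, F = 39, f = 6, h = 5.
Upper quartile ≈ 20 + ((45 − 39) / 6) × 5 = 25.0000

25.00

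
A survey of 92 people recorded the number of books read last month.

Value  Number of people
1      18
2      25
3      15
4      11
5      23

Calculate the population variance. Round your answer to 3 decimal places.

2.172

Values: 1, 2, 3, 4, 5
n = 92, Σfx = 272, mean = 2.9565
Σfx² = 1004
Σf(x − x̄)² = Σfx² − (Σfx)²/n = 1004 − 272²/92 = 199.8261
Population variance = 199.8261 / 92 = 2.1720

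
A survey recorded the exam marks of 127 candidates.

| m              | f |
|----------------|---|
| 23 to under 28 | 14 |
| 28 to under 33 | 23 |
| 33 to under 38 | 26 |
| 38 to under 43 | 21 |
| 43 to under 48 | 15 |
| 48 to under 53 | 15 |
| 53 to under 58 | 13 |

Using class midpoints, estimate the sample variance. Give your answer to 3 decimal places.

85.102

Midpoints: 25.5, 30.5, 35.5, 40.5, 45.5, 50.5, 55.5
n = 127, Σfm = 4993.5, mean = 39.3189
Σfm² = 207061.75
Σf(m − x̄)² = Σfm² − (Σfm)²/n = 207061.75 − 4993.5²/127 = 10722.8346
Sample variance = 10722.8346 / 126 = 85.1019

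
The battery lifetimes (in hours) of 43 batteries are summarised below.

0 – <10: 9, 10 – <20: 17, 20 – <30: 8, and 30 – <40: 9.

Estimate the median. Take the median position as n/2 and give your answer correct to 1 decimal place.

Cumulative frequencies: 9, 26, 34, 43
n = 43; position = n/2 = 21.5.
This falls in the class 10 – <20: L = 10, F = 9, f = 17, h = 10.
Median ≈ 10 + ((21.5 − 9) / 17) × 10 = 17.3529

17.4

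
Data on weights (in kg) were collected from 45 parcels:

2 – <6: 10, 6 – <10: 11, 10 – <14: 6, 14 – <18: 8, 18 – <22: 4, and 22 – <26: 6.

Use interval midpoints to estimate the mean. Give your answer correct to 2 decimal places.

12.27

Midpoints: 4, 8, 12, 16, 20, 24
Σfm = 10×4 + 11×8 + 6×12 + 8×16 + 4×20 + 6×24 = 552
n = Σf = 45
Mean = 552 / 45 = 12.2667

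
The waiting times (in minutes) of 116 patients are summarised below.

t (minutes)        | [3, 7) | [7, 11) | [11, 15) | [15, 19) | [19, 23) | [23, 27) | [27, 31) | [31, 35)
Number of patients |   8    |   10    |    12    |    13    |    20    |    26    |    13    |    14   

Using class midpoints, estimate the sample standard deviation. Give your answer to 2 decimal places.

Midpoints: 5, 9, 13, 17, 21, 25, 29, 33
n = 116, Σfm = 2416, mean = 20.8276
Σfm² = 58044
Σf(m − x̄)² = Σfm² − (Σfm)²/n = 58044 − 2416²/116 = 7724.5517
Sample variance = 7724.5517 / 115 = 67.1700
Standard deviation = √67.1700 = 8.1957

8.20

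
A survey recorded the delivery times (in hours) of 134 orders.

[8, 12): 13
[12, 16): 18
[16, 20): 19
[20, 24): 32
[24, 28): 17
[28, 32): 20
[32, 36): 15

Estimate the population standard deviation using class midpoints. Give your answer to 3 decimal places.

7.244

Midpoints: 10, 14, 18, 22, 26, 30, 34
n = 134, Σfm = 2980, mean = 22.2388
Σfm² = 73304
Σf(m − x̄)² = Σfm² − (Σfm)²/n = 73304 − 2980²/134 = 7032.3582
Population variance = 7032.3582 / 134 = 52.4803
Standard deviation = √52.4803 = 7.2443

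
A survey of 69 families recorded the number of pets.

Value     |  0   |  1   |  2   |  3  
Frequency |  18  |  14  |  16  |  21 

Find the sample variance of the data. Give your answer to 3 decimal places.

1.394

Values: 0, 1, 2, 3
n = 69, Σfx = 109, mean = 1.5797
Σfx² = 267
Σf(x − x̄)² = Σfx² − (Σfx)²/n = 267 − 109²/69 = 94.8116
Sample variance = 94.8116 / 68 = 1.3943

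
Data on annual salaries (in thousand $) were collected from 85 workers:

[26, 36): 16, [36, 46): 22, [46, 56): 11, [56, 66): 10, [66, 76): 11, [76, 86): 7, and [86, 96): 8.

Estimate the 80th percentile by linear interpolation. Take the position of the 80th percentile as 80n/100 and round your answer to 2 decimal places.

74.18

Cumulative frequencies: 16, 38, 49, 59, 70, 77, 85
n = 85; position = 80n/100 = 68.
This falls in the class [66, 76): L = 66, F = 59, f = 11, h = 10.
80th percentile ≈ 66 + ((68 − 59) / 11) × 10 = 74.1818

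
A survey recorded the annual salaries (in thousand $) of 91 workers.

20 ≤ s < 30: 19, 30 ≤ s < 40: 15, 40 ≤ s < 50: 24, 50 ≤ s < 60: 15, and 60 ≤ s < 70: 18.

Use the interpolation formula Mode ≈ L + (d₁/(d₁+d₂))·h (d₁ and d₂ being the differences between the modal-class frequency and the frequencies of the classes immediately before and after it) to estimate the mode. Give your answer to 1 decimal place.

Modal class: 40 ≤ s < 50 (highest frequency 24).
d₁ = 24 − 15 = 9, d₂ = 24 − 15 = 9
Mode ≈ 40 + (9/(9+9)) × 10 = 40 + 5.0000 = 45.0000

45.0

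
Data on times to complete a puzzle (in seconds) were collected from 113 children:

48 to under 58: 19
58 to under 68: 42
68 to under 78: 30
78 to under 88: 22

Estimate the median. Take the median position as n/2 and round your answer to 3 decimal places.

66.929

Cumulative frequencies: 19, 61, 91, 113
n = 113; position = n/2 = 56.5.
This falls in the class 58 to under 68: L = 58, F = 19, f = 42, h = 10.
Median ≈ 58 + ((56.5 − 19) / 42) × 10 = 66.9286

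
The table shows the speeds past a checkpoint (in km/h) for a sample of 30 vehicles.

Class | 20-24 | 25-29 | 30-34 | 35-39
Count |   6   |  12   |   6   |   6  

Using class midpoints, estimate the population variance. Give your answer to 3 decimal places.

Midpoints: 22, 27, 32, 37
n = 30, Σfm = 870, mean = 29.0000
Σfm² = 26010
Σf(m − x̄)² = Σfm² − (Σfm)²/n = 26010 − 870²/30 = 780.0000
Population variance = 780.0000 / 30 = 26.0000

26.000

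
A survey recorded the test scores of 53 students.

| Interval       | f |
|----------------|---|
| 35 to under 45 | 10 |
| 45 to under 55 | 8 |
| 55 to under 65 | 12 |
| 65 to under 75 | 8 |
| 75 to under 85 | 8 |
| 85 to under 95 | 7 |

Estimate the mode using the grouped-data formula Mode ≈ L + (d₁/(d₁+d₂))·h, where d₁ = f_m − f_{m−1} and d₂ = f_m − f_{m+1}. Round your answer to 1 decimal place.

60.0

Modal class: 55 to under 65 (highest frequency 12).
d₁ = 12 − 8 = 4, d₂ = 12 − 8 = 4
Mode ≈ 55 + (4/(4+4)) × 10 = 55 + 5.0000 = 60.0000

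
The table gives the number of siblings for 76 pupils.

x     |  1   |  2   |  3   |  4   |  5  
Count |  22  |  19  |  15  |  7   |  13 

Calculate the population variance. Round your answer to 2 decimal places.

2.03

Values: 1, 2, 3, 4, 5
n = 76, Σfx = 198, mean = 2.6053
Σfx² = 670
Σf(x − x̄)² = Σfx² − (Σfx)²/n = 670 − 198²/76 = 154.1579
Population variance = 154.1579 / 76 = 2.0284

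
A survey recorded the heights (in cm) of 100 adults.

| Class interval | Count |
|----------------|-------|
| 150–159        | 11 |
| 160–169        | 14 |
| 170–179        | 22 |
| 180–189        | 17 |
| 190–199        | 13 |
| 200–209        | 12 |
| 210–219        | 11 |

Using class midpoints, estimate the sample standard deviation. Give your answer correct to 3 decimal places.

Midpoints: 154.5, 164.5, 174.5, 184.5, 194.5, 204.5, 214.5
n = 100, Σfm = 18320, mean = 183.2000
Σfm² = 3389755
Σf(m − x̄)² = Σfm² − (Σfm)²/n = 3389755 − 18320²/100 = 33531.0000
Sample variance = 33531.0000 / 99 = 338.6970
Standard deviation = √338.6970 = 18.4037

18.404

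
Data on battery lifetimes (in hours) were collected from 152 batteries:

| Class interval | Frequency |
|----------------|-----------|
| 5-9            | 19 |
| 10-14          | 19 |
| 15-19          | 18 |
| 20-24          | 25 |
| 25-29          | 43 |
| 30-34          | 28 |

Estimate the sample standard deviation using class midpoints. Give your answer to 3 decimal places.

Midpoints: 7, 12, 17, 22, 27, 32
n = 152, Σfm = 3274, mean = 21.5395
Σfm² = 80988
Σf(m − x̄)² = Σfm² − (Σfm)²/n = 80988 − 3274²/152 = 10467.7632
Sample variance = 10467.7632 / 151 = 69.3229
Standard deviation = √69.3229 = 8.3260

8.326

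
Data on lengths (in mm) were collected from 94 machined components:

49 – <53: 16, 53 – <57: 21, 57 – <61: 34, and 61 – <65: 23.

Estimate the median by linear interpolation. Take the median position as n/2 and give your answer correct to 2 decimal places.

58.18

Cumulative frequencies: 16, 37, 71, 94
n = 94; position = n/2 = 47.
This falls in the class 57 – <61: L = 57, F = 37, f = 34, h = 4.
Median ≈ 57 + ((47 − 37) / 34) × 4 = 58.1765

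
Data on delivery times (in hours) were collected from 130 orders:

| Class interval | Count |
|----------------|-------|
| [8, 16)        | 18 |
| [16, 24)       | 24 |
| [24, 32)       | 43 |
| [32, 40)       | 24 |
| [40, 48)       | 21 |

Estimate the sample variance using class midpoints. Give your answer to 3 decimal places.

101.072

Midpoints: 12, 20, 28, 36, 44
n = 130, Σfm = 3688, mean = 28.3692
Σfm² = 117664
Σf(m − x̄)² = Σfm² − (Σfm)²/n = 117664 − 3688²/130 = 13038.2769
Sample variance = 13038.2769 / 129 = 101.0719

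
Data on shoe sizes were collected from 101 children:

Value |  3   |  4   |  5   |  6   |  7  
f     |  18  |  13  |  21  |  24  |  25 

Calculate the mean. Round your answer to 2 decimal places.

Values: 3, 4, 5, 6, 7
Σfx = 18×3 + 13×4 + 21×5 + 24×6 + 25×7 = 530
n = Σf = 101
Mean = 530 / 101 = 5.2475

5.25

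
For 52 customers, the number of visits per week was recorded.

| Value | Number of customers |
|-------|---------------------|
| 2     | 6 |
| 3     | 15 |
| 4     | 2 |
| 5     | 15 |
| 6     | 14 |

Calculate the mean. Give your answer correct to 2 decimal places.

4.31

Values: 2, 3, 4, 5, 6
Σfx = 6×2 + 15×3 + 2×4 + 15×5 + 14×6 = 224
n = Σf = 52
Mean = 224 / 52 = 4.3077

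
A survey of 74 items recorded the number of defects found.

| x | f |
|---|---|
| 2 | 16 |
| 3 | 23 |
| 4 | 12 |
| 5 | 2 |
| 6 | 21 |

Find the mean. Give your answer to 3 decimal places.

3.851

Values: 2, 3, 4, 5, 6
Σfx = 16×2 + 23×3 + 12×4 + 2×5 + 21×6 = 285
n = Σf = 74
Mean = 285 / 74 = 3.8514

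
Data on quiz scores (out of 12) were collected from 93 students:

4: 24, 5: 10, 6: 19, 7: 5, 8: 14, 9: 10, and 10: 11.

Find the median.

6

Cumulative frequencies: 24, 34, 53, 58, 72, 82, 93
n = 93, so the median is the value in position (n+1)/2 = 47.
Position 47 falls at value 6.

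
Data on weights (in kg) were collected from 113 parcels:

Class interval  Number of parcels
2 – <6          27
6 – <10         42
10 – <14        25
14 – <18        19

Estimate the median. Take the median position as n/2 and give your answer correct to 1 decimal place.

Cumulative frequencies: 27, 69, 94, 113
n = 113; position = n/2 = 56.5.
This falls in the class 6 – <10: L = 6, F = 27, f = 42, h = 4.
Median ≈ 6 + ((56.5 − 27) / 42) × 4 = 8.8095

8.8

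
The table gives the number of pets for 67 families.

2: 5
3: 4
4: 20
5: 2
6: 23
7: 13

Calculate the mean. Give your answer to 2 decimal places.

5.09

Values: 2, 3, 4, 5, 6, 7
Σfx = 5×2 + 4×3 + 20×4 + 2×5 + 23×6 + 13×7 = 341
n = Σf = 67
Mean = 341 / 67 = 5.0896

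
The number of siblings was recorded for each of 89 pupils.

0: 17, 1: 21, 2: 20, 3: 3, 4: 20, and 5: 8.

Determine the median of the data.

Cumulative frequencies: 17, 38, 58, 61, 81, 89
n = 89, so the median is the value in position (n+1)/2 = 45.
Position 45 falls at value 2.

2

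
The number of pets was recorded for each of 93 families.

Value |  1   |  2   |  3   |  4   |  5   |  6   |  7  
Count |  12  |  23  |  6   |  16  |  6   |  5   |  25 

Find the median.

4

Cumulative frequencies: 12, 35, 41, 57, 63, 68, 93
n = 93, so the median is the value in position (n+1)/2 = 47.
Position 47 falls at value 4.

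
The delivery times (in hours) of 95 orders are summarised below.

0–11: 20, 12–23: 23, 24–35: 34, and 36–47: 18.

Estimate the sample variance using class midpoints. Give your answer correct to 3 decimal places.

152.708

Midpoints: 5.5, 17.5, 29.5, 41.5
n = 95, Σfm = 2262.5, mean = 23.8158
Σfm² = 68237.75
Σf(m − x̄)² = Σfm² − (Σfm)²/n = 68237.75 − 2262.5²/95 = 14354.5263
Sample variance = 14354.5263 / 94 = 152.7077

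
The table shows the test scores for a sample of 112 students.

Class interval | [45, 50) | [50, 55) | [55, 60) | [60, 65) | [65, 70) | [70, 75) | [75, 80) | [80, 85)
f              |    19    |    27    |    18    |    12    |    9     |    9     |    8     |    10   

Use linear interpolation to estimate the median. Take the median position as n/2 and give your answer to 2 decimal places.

57.78

Cumulative frequencies: 19, 46, 64, 76, 85, 94, 102, 112
n = 112; position = n/2 = 56.
This falls in the class [55, 60): L = 55, F = 46, f = 18, h = 5.
Median ≈ 55 + ((56 − 46) / 18) × 5 = 57.7778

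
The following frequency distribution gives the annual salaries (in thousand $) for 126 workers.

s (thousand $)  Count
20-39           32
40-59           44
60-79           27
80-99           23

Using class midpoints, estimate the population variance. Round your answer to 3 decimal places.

437.012

Midpoints: 29.5, 49.5, 69.5, 89.5
n = 126, Σfm = 7057, mean = 56.0079
Σfm² = 450311.5
Σf(m − x̄)² = Σfm² − (Σfm)²/n = 450311.5 − 7057²/126 = 55063.4921
Population variance = 55063.4921 / 126 = 437.0118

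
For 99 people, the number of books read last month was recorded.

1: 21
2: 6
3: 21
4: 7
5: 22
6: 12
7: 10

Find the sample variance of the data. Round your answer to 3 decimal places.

3.979

Values: 1, 2, 3, 4, 5, 6, 7
n = 99, Σfx = 376, mean = 3.7980
Σfx² = 1818
Σf(x − x̄)² = Σfx² − (Σfx)²/n = 1818 − 376²/99 = 389.9596
Sample variance = 389.9596 / 98 = 3.9792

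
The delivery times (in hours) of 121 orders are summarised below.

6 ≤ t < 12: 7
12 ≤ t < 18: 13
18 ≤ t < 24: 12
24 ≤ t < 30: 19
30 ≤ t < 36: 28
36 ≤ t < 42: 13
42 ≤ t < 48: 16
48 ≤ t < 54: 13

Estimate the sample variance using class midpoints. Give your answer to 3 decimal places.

145.324

Midpoints: 9, 15, 21, 27, 33, 39, 45, 51
n = 121, Σfm = 3837, mean = 31.7107
Σfm² = 139113
Σf(m − x̄)² = Σfm² − (Σfm)²/n = 139113 − 3837²/121 = 17438.8760
Sample variance = 17438.8760 / 120 = 145.3240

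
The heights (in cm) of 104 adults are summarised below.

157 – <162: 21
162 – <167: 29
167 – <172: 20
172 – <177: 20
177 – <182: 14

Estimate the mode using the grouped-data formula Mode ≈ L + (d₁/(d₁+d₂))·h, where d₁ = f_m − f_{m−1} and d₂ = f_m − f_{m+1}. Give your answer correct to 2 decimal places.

Modal class: 162 – <167 (highest frequency 29).
d₁ = 29 − 21 = 8, d₂ = 29 − 20 = 9
Mode ≈ 162 + (8/(8+9)) × 5 = 162 + 2.3529 = 164.3529

164.35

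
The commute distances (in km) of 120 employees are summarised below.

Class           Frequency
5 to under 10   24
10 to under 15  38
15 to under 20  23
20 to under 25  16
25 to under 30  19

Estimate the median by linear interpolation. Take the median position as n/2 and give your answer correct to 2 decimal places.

14.74

Cumulative frequencies: 24, 62, 85, 101, 120
n = 120; position = n/2 = 60.
This falls in the class 10 to under 15: L = 10, F = 24, f = 38, h = 5.
Median ≈ 10 + ((60 − 24) / 38) × 5 = 14.7368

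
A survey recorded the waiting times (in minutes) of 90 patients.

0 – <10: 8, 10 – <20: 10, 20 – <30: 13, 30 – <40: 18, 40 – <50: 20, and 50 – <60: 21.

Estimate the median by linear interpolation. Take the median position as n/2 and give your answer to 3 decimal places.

37.778

Cumulative frequencies: 8, 18, 31, 49, 69, 90
n = 90; position = n/2 = 45.
This falls in the class 30 – <40: L = 30, F = 31, f = 18, h = 10.
Median ≈ 30 + ((45 − 31) / 18) × 10 = 37.7778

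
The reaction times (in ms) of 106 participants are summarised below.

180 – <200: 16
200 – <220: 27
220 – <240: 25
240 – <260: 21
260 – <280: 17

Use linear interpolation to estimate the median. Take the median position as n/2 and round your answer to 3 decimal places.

Cumulative frequencies: 16, 43, 68, 89, 106
n = 106; position = n/2 = 53.
This falls in the class 220 – <240: L = 220, F = 43, f = 25, h = 20.
Median ≈ 220 + ((53 − 43) / 25) × 20 = 228.0000

228.000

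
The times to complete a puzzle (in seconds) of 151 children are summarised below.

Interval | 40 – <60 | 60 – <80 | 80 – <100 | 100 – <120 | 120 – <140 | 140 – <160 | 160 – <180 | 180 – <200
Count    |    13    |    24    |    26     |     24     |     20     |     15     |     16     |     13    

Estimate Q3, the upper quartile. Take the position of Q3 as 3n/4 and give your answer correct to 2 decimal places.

Cumulative frequencies: 13, 37, 63, 87, 107, 122, 138, 151
n = 151; position = 3n/4 = 113.25.
This falls in the class 140 – <160: L = 140, F = 107, f = 15, h = 20.
Upper quartile ≈ 140 + ((113.25 − 107) / 15) × 20 = 148.3333

148.33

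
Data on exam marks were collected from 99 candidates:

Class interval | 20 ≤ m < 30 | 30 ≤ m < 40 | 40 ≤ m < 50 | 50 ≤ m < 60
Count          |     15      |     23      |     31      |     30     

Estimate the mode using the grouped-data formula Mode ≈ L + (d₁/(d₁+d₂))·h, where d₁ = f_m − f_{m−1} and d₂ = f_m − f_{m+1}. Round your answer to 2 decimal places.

Modal class: 40 ≤ m < 50 (highest frequency 31).
d₁ = 31 − 23 = 8, d₂ = 31 − 30 = 1
Mode ≈ 40 + (8/(8+1)) × 10 = 40 + 8.8889 = 48.8889

48.89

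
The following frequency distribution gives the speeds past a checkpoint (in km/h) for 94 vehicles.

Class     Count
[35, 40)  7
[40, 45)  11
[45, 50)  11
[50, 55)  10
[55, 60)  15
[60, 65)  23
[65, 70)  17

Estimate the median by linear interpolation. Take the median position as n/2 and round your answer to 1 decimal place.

57.7

Cumulative frequencies: 7, 18, 29, 39, 54, 77, 94
n = 94; position = n/2 = 47.
This falls in the class [55, 60): L = 55, F = 39, f = 15, h = 5.
Median ≈ 55 + ((47 − 39) / 15) × 5 = 57.6667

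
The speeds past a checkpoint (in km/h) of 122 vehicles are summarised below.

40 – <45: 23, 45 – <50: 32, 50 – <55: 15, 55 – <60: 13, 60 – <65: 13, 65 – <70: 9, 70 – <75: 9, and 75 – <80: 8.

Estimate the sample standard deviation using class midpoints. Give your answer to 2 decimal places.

10.95

Midpoints: 42.5, 47.5, 52.5, 57.5, 62.5, 67.5, 72.5, 77.5
n = 122, Σfm = 6725, mean = 55.1230
Σfm² = 385212.5
Σf(m − x̄)² = Σfm² − (Σfm)²/n = 385212.5 − 6725²/122 = 14510.6557
Sample variance = 14510.6557 / 121 = 119.9228
Standard deviation = √119.9228 = 10.9509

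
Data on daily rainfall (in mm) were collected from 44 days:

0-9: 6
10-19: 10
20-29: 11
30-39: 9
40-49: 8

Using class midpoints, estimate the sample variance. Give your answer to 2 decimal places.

173.94

Midpoints: 4.5, 14.5, 24.5, 34.5, 44.5
n = 44, Σfm = 1108, mean = 25.1818
Σfm² = 35381
Σf(m − x̄)² = Σfm² − (Σfm)²/n = 35381 − 1108²/44 = 7479.5455
Sample variance = 7479.5455 / 43 = 173.9429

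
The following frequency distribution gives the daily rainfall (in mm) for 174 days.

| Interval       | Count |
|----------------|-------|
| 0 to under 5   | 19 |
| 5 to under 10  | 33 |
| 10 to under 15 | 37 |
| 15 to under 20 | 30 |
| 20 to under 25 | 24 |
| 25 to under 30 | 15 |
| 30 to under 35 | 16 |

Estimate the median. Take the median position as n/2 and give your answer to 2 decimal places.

Cumulative frequencies: 19, 52, 89, 119, 143, 158, 174
n = 174; position = n/2 = 87.
This falls in the class 10 to under 15: L = 10, F = 52, f = 37, h = 5.
Median ≈ 10 + ((87 − 52) / 37) × 5 = 14.7297

14.73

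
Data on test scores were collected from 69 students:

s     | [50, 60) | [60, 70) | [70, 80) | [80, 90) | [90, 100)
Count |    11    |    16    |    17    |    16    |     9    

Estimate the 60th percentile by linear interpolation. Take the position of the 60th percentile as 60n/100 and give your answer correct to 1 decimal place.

78.5

Cumulative frequencies: 11, 27, 44, 60, 69
n = 69; position = 60n/100 = 41.4.
This falls in the class [70, 80): L = 70, F = 27, f = 17, h = 10.
60th percentile ≈ 70 + ((41.4 − 27) / 17) × 10 = 78.4706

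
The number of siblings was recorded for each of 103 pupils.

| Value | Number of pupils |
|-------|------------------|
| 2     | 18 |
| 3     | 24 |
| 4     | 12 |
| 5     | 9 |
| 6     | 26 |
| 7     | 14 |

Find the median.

Cumulative frequencies: 18, 42, 54, 63, 89, 103
n = 103, so the median is the value in position (n+1)/2 = 52.
Position 52 falls at value 4.

4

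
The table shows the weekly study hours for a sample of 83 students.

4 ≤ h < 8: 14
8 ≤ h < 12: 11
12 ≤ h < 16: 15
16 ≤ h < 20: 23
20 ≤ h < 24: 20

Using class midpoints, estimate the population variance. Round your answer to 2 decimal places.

31.43

Midpoints: 6, 10, 14, 18, 22
n = 83, Σfm = 1258, mean = 15.1566
Σfm² = 21676
Σf(m − x̄)² = Σfm² − (Σfm)²/n = 21676 − 1258²/83 = 2608.9639
Population variance = 2608.9639 / 83 = 31.4333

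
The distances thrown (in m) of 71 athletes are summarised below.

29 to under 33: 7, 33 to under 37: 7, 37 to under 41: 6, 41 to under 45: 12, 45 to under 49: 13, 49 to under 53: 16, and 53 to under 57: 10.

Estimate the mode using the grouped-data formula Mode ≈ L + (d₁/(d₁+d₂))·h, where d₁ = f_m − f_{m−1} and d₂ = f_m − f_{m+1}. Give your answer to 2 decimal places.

50.33

Modal class: 49 to under 53 (highest frequency 16).
d₁ = 16 − 13 = 3, d₂ = 16 − 10 = 6
Mode ≈ 49 + (3/(3+6)) × 4 = 49 + 1.3333 = 50.3333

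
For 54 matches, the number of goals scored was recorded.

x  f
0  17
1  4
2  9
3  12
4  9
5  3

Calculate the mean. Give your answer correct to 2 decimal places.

Values: 0, 1, 2, 3, 4, 5
Σfx = 17×0 + 4×1 + 9×2 + 12×3 + 9×4 + 3×5 = 109
n = Σf = 54
Mean = 109 / 54 = 2.0185

2.02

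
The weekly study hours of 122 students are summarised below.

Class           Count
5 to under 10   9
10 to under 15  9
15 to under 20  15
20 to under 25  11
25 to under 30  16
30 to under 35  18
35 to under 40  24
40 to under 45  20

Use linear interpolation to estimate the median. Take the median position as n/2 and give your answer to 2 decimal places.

30.28

Cumulative frequencies: 9, 18, 33, 44, 60, 78, 102, 122
n = 122; position = n/2 = 61.
This falls in the class 30 to under 35: L = 30, F = 60, f = 18, h = 5.
Median ≈ 30 + ((61 − 60) / 18) × 5 = 30.2778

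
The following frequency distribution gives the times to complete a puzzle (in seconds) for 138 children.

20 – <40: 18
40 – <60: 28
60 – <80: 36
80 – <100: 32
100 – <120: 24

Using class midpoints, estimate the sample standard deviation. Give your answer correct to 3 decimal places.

25.696

Midpoints: 30, 50, 70, 90, 110
n = 138, Σfm = 9980, mean = 72.3188
Σfm² = 812200
Σf(m − x̄)² = Σfm² − (Σfm)²/n = 812200 − 9980²/138 = 90457.9710
Sample variance = 90457.9710 / 137 = 660.2772
Standard deviation = √660.2772 = 25.6959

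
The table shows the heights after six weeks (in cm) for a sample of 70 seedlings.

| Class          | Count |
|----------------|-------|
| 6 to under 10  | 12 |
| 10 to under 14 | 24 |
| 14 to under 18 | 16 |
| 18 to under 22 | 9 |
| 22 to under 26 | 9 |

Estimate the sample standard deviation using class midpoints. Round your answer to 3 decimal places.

Midpoints: 8, 12, 16, 20, 24
n = 70, Σfm = 1036, mean = 14.8000
Σfm² = 17104
Σf(m − x̄)² = Σfm² − (Σfm)²/n = 17104 − 1036²/70 = 1771.2000
Sample variance = 1771.2000 / 69 = 25.6696
Standard deviation = √25.6696 = 5.0665

5.067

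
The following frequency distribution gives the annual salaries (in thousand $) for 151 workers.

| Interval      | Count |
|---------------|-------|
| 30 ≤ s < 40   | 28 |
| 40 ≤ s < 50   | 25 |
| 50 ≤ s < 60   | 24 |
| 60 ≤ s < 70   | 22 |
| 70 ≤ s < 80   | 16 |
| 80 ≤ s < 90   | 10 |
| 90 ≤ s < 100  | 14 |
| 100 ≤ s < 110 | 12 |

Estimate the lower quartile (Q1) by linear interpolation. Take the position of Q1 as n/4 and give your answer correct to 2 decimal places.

43.90

Cumulative frequencies: 28, 53, 77, 99, 115, 125, 139, 151
n = 151; position = n/4 = 37.75.
This falls in the class 40 ≤ s < 50: L = 40, F = 28, f = 25, h = 10.
Lower quartile ≈ 40 + ((37.75 − 28) / 25) × 10 = 43.9000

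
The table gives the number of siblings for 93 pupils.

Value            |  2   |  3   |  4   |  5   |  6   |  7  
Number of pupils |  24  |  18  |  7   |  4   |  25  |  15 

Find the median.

4

Cumulative frequencies: 24, 42, 49, 53, 78, 93
n = 93, so the median is the value in position (n+1)/2 = 47.
Position 47 falls at value 4.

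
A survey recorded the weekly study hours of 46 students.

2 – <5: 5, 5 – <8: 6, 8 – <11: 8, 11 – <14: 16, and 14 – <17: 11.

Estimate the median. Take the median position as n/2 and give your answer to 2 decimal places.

11.75

Cumulative frequencies: 5, 11, 19, 35, 46
n = 46; position = n/2 = 23.
This falls in the class 11 – <14: L = 11, F = 19, f = 16, h = 3.
Median ≈ 11 + ((23 − 19) / 16) × 3 = 11.7500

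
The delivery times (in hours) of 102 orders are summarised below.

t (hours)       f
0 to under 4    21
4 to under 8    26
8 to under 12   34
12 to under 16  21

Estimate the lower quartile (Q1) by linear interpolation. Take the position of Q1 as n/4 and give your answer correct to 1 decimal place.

Cumulative frequencies: 21, 47, 81, 102
n = 102; position = n/4 = 25.5.
This falls in the class 4 to under 8: L = 4, F = 21, f = 26, h = 4.
Lower quartile ≈ 4 + ((25.5 − 21) / 26) × 4 = 4.6923

4.7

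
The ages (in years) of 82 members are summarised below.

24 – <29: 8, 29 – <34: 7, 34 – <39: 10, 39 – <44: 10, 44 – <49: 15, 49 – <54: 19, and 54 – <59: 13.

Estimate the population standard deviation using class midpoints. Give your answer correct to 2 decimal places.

Midpoints: 26.5, 31.5, 36.5, 41.5, 46.5, 51.5, 56.5
n = 82, Σfm = 3623, mean = 44.1829
Σfm² = 167434.5
Σf(m − x̄)² = Σfm² − (Σfm)²/n = 167434.5 − 3623²/82 = 7359.7561
Population variance = 7359.7561 / 82 = 89.7531
Standard deviation = √89.7531 = 9.4738

9.47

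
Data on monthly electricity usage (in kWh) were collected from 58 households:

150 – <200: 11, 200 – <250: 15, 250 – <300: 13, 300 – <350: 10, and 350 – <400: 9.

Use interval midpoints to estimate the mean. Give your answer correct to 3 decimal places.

267.241

Midpoints: 175, 225, 275, 325, 375
Σfm = 11×175 + 15×225 + 13×275 + 10×325 + 9×375 = 15500
n = Σf = 58
Mean = 15500 / 58 = 267.2414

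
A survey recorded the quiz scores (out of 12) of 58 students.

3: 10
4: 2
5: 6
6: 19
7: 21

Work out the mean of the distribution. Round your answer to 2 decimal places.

5.67

Values: 3, 4, 5, 6, 7
Σfx = 10×3 + 2×4 + 6×5 + 19×6 + 21×7 = 329
n = Σf = 58
Mean = 329 / 58 = 5.6724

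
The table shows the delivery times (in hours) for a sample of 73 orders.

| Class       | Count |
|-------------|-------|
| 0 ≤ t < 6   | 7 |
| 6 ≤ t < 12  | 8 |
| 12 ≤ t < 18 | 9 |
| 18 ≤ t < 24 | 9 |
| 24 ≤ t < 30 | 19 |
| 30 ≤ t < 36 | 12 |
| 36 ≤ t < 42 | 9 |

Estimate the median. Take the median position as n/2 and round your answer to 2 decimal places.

Cumulative frequencies: 7, 15, 24, 33, 52, 64, 73
n = 73; position = n/2 = 36.5.
This falls in the class 24 ≤ t < 30: L = 24, F = 33, f = 19, h = 6.
Median ≈ 24 + ((36.5 − 33) / 19) × 6 = 25.1053

25.11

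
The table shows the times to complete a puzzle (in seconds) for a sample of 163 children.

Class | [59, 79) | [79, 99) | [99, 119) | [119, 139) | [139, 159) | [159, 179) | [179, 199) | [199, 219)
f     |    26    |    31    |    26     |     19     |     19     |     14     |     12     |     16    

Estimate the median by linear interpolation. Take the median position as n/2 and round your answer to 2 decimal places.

Cumulative frequencies: 26, 57, 83, 102, 121, 135, 147, 163
n = 163; position = n/2 = 81.5.
This falls in the class [99, 119): L = 99, F = 57, f = 26, h = 20.
Median ≈ 99 + ((81.5 − 57) / 26) × 20 = 117.8462

117.85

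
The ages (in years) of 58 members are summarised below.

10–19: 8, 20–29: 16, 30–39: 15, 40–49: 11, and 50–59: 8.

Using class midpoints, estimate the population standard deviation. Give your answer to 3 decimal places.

12.496

Midpoints: 14.5, 24.5, 34.5, 44.5, 54.5
n = 58, Σfm = 1951, mean = 33.6379
Σfm² = 74684.5
Σf(m − x̄)² = Σfm² − (Σfm)²/n = 74684.5 − 1951²/58 = 9056.8966
Population variance = 9056.8966 / 58 = 156.1534
Standard deviation = √156.1534 = 12.4961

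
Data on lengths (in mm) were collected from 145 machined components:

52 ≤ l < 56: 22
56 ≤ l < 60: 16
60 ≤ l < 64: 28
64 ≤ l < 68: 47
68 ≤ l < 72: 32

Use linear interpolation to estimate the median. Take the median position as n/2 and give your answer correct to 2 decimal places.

64.55

Cumulative frequencies: 22, 38, 66, 113, 145
n = 145; position = n/2 = 72.5.
This falls in the class 64 ≤ l < 68: L = 64, F = 66, f = 47, h = 4.
Median ≈ 64 + ((72.5 − 66) / 47) × 4 = 64.5532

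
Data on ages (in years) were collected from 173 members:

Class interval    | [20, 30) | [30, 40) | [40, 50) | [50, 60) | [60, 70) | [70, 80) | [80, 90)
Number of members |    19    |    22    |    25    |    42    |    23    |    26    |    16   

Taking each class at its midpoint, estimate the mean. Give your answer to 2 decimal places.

54.83

Midpoints: 25, 35, 45, 55, 65, 75, 85
Σfm = 19×25 + 22×35 + 25×45 + 42×55 + 23×65 + 26×75 + 16×85 = 9485
n = Σf = 173
Mean = 9485 / 173 = 54.8266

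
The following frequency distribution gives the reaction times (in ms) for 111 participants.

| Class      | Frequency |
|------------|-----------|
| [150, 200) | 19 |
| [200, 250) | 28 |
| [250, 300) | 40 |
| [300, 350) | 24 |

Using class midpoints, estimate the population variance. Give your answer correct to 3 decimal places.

2524.957

Midpoints: 175, 225, 275, 325
n = 111, Σfm = 28425, mean = 256.0811
Σfm² = 7559375
Σf(m − x̄)² = Σfm² − (Σfm)²/n = 7559375 − 28425²/111 = 280270.2703
Population variance = 280270.2703 / 111 = 2524.9574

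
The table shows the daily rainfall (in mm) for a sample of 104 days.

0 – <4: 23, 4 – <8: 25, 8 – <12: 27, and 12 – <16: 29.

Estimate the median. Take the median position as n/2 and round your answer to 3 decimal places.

Cumulative frequencies: 23, 48, 75, 104
n = 104; position = n/2 = 52.
This falls in the class 8 – <12: L = 8, F = 48, f = 27, h = 4.
Median ≈ 8 + ((52 − 48) / 27) × 4 = 8.5926

8.593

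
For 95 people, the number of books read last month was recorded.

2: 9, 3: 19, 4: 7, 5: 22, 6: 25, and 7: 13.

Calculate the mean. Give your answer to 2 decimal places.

4.78

Values: 2, 3, 4, 5, 6, 7
Σfx = 9×2 + 19×3 + 7×4 + 22×5 + 25×6 + 13×7 = 454
n = Σf = 95
Mean = 454 / 95 = 4.7789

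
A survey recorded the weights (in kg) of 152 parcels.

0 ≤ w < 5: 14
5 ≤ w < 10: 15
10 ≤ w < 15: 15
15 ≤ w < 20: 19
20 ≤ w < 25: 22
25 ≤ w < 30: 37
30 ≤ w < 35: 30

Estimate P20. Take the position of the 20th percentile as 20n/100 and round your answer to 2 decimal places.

Cumulative frequencies: 14, 29, 44, 63, 85, 122, 152
n = 152; position = 20n/100 = 30.4.
This falls in the class 10 ≤ w < 15: L = 10, F = 29, f = 15, h = 5.
20th percentile ≈ 10 + ((30.4 − 29) / 15) × 5 = 10.4667

10.47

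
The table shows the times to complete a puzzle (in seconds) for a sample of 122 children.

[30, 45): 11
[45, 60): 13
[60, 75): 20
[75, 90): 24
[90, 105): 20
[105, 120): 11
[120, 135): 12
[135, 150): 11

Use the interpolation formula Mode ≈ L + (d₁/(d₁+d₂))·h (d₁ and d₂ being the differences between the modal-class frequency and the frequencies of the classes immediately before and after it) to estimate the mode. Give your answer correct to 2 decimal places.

82.50

Modal class: [75, 90) (highest frequency 24).
d₁ = 24 − 20 = 4, d₂ = 24 − 20 = 4
Mode ≈ 75 + (4/(4+4)) × 15 = 75 + 7.5000 = 82.5000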